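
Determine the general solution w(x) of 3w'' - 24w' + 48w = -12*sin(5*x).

Divide through by 3: w'' - 8w' + 16w = -4*sin(5*x).
Characteristic equation r² - 8r + 16 = 0 has discriminant (-8)² - 4·(16) = 0, so r = 4 is a repeated root.
Hence w_h = (C1 + C2*x)*exp(4*x).
Try w_p = A*cos(5*x) + B*sin(5*x). Substituting and equating the coefficients of cos(5x) and sin(5x) gives A = -160/1681, B = 36/1681, so w_p = -160*cos(5*x)/1681 + 36*sin(5*x)/1681.

w = -160*cos(5*x)/1681 + 36*sin(5*x)/1681 + C1*exp(4*x) + C2*x*exp(4*x)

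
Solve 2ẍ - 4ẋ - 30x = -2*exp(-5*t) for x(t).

Divide through by 2: x'' - 2x' - 15x = -exp(-5*t).
Characteristic equation r² - 2r - 15 = 0 factors as (r - 5)(r + 3) = 0, so r = 5, -3.
Hence x_h = C1*exp(5*t) + C2*exp(-3*t).
Try x_p = A*exp(-5*t). Substituting into the equation and dividing by exp(-5*t) gives A = -1/20, so x_p = -exp(-5*t)/20.

x = -exp(-5*t)/20 + C1*exp(5*t) + C2*exp(-3*t)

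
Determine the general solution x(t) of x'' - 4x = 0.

Characteristic equation r² - 4 = 0 factors as (r - 2)(r + 2) = 0, so r = 2, -2.
Hence x_h = C1*exp(2*t) + C2*exp(-2*t).

x = C1*exp(2*t) + C2*exp(-2*t)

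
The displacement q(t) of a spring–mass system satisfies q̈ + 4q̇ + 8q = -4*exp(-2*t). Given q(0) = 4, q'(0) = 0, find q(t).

Characteristic equation r² + 4r + 8 = 0 has discriminant (4)² - 4·(8) = -16 < 0, so r = -2 ± 2i.
Hence q_h = C1*cos(2*t)*exp(-2*t) + C2*exp(-2*t)*sin(2*t).
Try q_p = A*exp(-2*t). Substituting into the equation and dividing by exp(-2*t) gives A = -1, so q_p = -exp(-2*t).
General solution: q = -exp(-2*t) + C1*cos(2*t)*exp(-2*t) + C2*exp(-2*t)*sin(2*t).
Apply the initial conditions: q(0) = -1 + C1 = 4 and q'(0) = 2 - 2*C1 + 2*C2 = 0. Solving gives C1 = 5, C2 = 4.

q = -exp(-2*t) + 4*exp(-2*t)*sin(2*t) + 5*cos(2*t)*exp(-2*t)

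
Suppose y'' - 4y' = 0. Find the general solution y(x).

y = C2 + C1*exp(4*x)

Characteristic equation r² - 4r = 0 factors as (r - 4)r = 0, so r = 4, 0.
Hence y_h = C1*exp(4*x) + C2.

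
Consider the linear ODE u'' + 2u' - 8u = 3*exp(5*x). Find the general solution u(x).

Characteristic equation r² + 2r - 8 = 0 factors as (r - 2)(r + 4) = 0, so r = 2, -4.
Hence u_h = C1*exp(2*x) + C2*exp(-4*x).
Try u_p = A*exp(5*x). Substituting into the equation and dividing by exp(5*x) gives A = 1/9, so u_p = exp(5*x)/9.

u = exp(5*x)/9 + C1*exp(2*x) + C2*exp(-4*x)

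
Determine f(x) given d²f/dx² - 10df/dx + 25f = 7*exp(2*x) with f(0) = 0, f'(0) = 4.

f = -7*exp(5*x)/9 + 7*exp(2*x)/9 + 19*x*exp(5*x)/3

Characteristic equation r² - 10r + 25 = 0 has discriminant (-10)² - 4·(25) = 0, so r = 5 is a repeated root.
Hence f_h = (C1 + C2*x)*exp(5*x).
Try f_p = A*exp(2*x). Substituting into the equation and dividing by exp(2*x) gives A = 7/9, so f_p = 7*exp(2*x)/9.
General solution: f = 7*exp(2*x)/9 + C1*exp(5*x) + C2*x*exp(5*x).
Apply the initial conditions: f(0) = 7/9 + C1 = 0 and f'(0) = 14/9 + C2 + 5*C1 = 4. Solving gives C1 = -7/9, C2 = 19/3.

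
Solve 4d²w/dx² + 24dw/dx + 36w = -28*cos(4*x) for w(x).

Divide through by 4: w'' + 6w' + 9w = -7*cos(4*x).
Characteristic equation r² + 6r + 9 = 0 has discriminant (6)² - 4·(9) = 0, so r = -3 is a repeated root.
Hence w_h = (C1 + C2*x)*exp(-3*x).
Try w_p = A*cos(4*x) + B*sin(4*x). Substituting and equating the coefficients of cos(4x) and sin(4x) gives A = 49/625, B = -168/625, so w_p = -168*sin(4*x)/625 + 49*cos(4*x)/625.

w = -168*sin(4*x)/625 + 49*cos(4*x)/625 + C1*exp(-3*x) + C2*x*exp(-3*x)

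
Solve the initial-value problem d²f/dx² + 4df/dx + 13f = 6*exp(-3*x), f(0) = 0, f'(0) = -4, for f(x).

Characteristic equation r² + 4r + 13 = 0 has discriminant (4)² - 4·(13) = -36 < 0, so r = -2 ± 3i.
Hence f_h = C1*cos(3*x)*exp(-2*x) + C2*exp(-2*x)*sin(3*x).
Try f_p = A*exp(-3*x). Substituting into the equation and dividing by exp(-3*x) gives A = 3/5, so f_p = 3*exp(-3*x)/5.
General solution: f = 3*exp(-3*x)/5 + C1*cos(3*x)*exp(-2*x) + C2*exp(-2*x)*sin(3*x).
Apply the initial conditions: f(0) = 3/5 + C1 = 0 and f'(0) = -9/5 - 2*C1 + 3*C2 = -4. Solving gives C1 = -3/5, C2 = -17/15.

f = 3*exp(-3*x)/5 - 17*exp(-2*x)*sin(3*x)/15 - 3*cos(3*x)*exp(-2*x)/5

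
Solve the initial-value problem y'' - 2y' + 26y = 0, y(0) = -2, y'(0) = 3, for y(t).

Characteristic equation r² - 2r + 26 = 0 has discriminant (-2)² - 4·(26) = -100 < 0, so r = 1 ± 5i.
Hence y_h = C1*cos(5*t)*exp(t) + C2*exp(t)*sin(5*t).
Apply the initial conditions: y(0) = C1 = -2 and y'(0) = C1 + 5*C2 = 3. Solving gives C1 = -2, C2 = 1.

y = exp(t)*sin(5*t) - 2*cos(5*t)*exp(t)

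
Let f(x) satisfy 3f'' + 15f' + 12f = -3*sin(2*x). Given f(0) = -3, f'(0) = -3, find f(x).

f = -77*exp(-x)/15 + cos(2*x)/10 + 61*exp(-4*x)/30

Divide through by 3: f'' + 5f' + 4f = -sin(2*x).
Characteristic equation r² + 5r + 4 = 0 factors as (r + 4)(r + 1) = 0, so r = -4, -1.
Hence f_h = C1*exp(-4*x) + C2*exp(-x).
Try f_p = A*cos(2*x) + B*sin(2*x). Substituting and equating the coefficients of cos(2x) and sin(2x) gives A = 1/10, B = 0, so f_p = cos(2*x)/10.
General solution: f = cos(2*x)/10 + C1*exp(-4*x) + C2*exp(-x).
Apply the initial conditions: f(0) = 1/10 + C1 + C2 = -3 and f'(0) = -C2 - 4*C1 = -3. Solving gives C1 = 61/30, C2 = -77/15.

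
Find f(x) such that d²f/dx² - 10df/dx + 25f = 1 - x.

f = 3/125 - x/25 + C1*exp(5*x) + C2*x*exp(5*x)

Characteristic equation r² - 10r + 25 = 0 has discriminant (-10)² - 4·(25) = 0, so r = 5 is a repeated root.
Hence f_h = (C1 + C2*x)*exp(5*x).
For the particular solution try f_p = A0 + A1*x. Substituting and matching coefficients of each power of x gives A0 = 3/125, A1 = -1/25, so f_p = 3/125 - x/25.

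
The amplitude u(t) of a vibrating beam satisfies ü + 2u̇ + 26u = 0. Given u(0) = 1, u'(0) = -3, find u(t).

u = cos(5*t)*exp(-t) - 2*exp(-t)*sin(5*t)/5

Characteristic equation r² + 2r + 26 = 0 has discriminant (2)² - 4·(26) = -100 < 0, so r = -1 ± 5i.
Hence u_h = C1*cos(5*t)*exp(-t) + C2*exp(-t)*sin(5*t).
Apply the initial conditions: u(0) = C1 = 1 and u'(0) = -C1 + 5*C2 = -3. Solving gives C1 = 1, C2 = -2/5.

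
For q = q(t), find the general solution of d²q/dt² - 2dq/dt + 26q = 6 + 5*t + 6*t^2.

q = 1013/4394 + 3*t**2/13 + 77*t/338 + C1*cos(5*t)*exp(t) + C2*exp(t)*sin(5*t)

Characteristic equation r² - 2r + 26 = 0 has discriminant (-2)² - 4·(26) = -100 < 0, so r = 1 ± 5i.
Hence q_h = C1*cos(5*t)*exp(t) + C2*exp(t)*sin(5*t).
For the particular solution try q_p = A0 + A1*t + A2*t^2. Substituting and matching coefficients of each power of t gives A0 = 1013/4394, A1 = 77/338, A2 = 3/13, so q_p = 1013/4394 + 3*t^2/13 + 77*t/338.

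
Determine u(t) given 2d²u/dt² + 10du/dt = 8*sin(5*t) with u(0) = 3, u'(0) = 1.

Divide through by 2: u'' + 5u' = 4*sin(5*t).
Characteristic equation r² + 5r = 0 factors as (r + 5)r = 0, so r = -5, 0.
Hence u_h = C1*exp(-5*t) + C2.
Try u_p = A*cos(5*t) + B*sin(5*t). Substituting and equating the coefficients of cos(5t) and sin(5t) gives A = -2/25, B = -2/25, so u_p = -2*cos(5*t)/25 - 2*sin(5*t)/25.
General solution: u = C2 - 2*cos(5*t)/25 - 2*sin(5*t)/25 + C1*exp(-5*t).
Apply the initial conditions: u(0) = -2/25 + C1 + C2 = 3 and u'(0) = -2/5 - 5*C1 = 1. Solving gives C1 = -7/25, C2 = 84/25.

u = 84/25 - 7*exp(-5*t)/25 - 2*cos(5*t)/25 - 2*sin(5*t)/25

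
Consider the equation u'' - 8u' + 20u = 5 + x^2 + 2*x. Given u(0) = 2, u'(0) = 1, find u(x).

u = 301/1000 + x**2/20 + 7*x/50 - 371*exp(4*x)*sin(2*x)/125 + 1699*cos(2*x)*exp(4*x)/1000

Characteristic equation r² - 8r + 20 = 0 has discriminant (-8)² - 4·(20) = -16 < 0, so r = 4 ± 2i.
Hence u_h = C1*cos(2*x)*exp(4*x) + C2*exp(4*x)*sin(2*x).
For the particular solution try u_p = A0 + A1*x + A2*x^2. Substituting and matching coefficients of each power of x gives A0 = 301/1000, A1 = 7/50, A2 = 1/20, so u_p = 301/1000 + x^2/20 + 7*x/50.
General solution: u = 301/1000 + x^2/20 + 7*x/50 + C1*cos(2*x)*exp(4*x) + C2*exp(4*x)*sin(2*x).
Apply the initial conditions: u(0) = 301/1000 + C1 = 2 and u'(0) = 7/50 + 2*C2 + 4*C1 = 1. Solving gives C1 = 1699/1000, C2 = -371/125.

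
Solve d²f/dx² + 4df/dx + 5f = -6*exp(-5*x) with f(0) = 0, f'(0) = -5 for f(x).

Characteristic equation r² + 4r + 5 = 0 has discriminant (4)² - 4·(5) = -4 < 0, so r = -2 ± i.
Hence f_h = C1*cos(x)*exp(-2*x) + C2*exp(-2*x)*sin(x).
Try f_p = A*exp(-5*x). Substituting into the equation and dividing by exp(-5*x) gives A = -3/5, so f_p = -3*exp(-5*x)/5.
General solution: f = -3*exp(-5*x)/5 + C1*cos(x)*exp(-2*x) + C2*exp(-2*x)*sin(x).
Apply the initial conditions: f(0) = -3/5 + C1 = 0 and f'(0) = 3 + C2 - 2*C1 = -5. Solving gives C1 = 3/5, C2 = -34/5.

f = -3*exp(-5*x)/5 - 34*exp(-2*x)*sin(x)/5 + 3*cos(x)*exp(-2*x)/5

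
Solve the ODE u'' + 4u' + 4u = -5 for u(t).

u = -5/4 + C1*exp(-2*t) + C2*t*exp(-2*t)

Characteristic equation r² + 4r + 4 = 0 has discriminant (4)² - 4·(4) = 0, so r = -2 is a repeated root.
Hence u_h = (C1 + C2*t)*exp(-2*t).
For the particular solution try u_p = A0. Substituting and matching coefficients of each power of t gives A0 = -5/4, so u_p = -5/4.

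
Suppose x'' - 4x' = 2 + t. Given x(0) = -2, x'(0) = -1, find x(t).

Characteristic equation r² - 4r = 0 factors as (r - 4)r = 0, so r = 4, 0.
Hence x_h = C1*exp(4*t) + C2.
Since 0 is a characteristic root (multiplicity 1), multiply the polynomial trial by t: try x_p = t*(A0 + A1*t). Substituting and matching coefficients of each power of t gives A0 = -9/16, A1 = -1/8, so x_p = -9*t/16 - t^2/8.
General solution: x = C2 - 9*t/16 - t^2/8 + C1*exp(4*t).
Apply the initial conditions: x(0) = C1 + C2 = -2 and x'(0) = -9/16 + 4*C1 = -1. Solving gives C1 = -7/64, C2 = -121/64.

x = -121/64 - 9*t/16 - 7*exp(4*t)/64 - t**2/8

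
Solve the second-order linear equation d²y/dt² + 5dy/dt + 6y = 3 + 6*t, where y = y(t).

y = -1/3 + t + C1*exp(-2*t) + C2*exp(-3*t)

Characteristic equation r² + 5r + 6 = 0 factors as (r + 2)(r + 3) = 0, so r = -2, -3.
Hence y_h = C1*exp(-2*t) + C2*exp(-3*t).
For the particular solution try y_p = A0 + A1*t. Substituting and matching coefficients of each power of t gives A0 = -1/3, A1 = 1, so y_p = -1/3 + t.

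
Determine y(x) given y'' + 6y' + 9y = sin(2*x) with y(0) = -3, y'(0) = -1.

y = -495*exp(-3*x)/169 - 12*cos(2*x)/169 + 5*sin(2*x)/169 - 128*x*exp(-3*x)/13

Characteristic equation r² + 6r + 9 = 0 has discriminant (6)² - 4·(9) = 0, so r = -3 is a repeated root.
Hence y_h = (C1 + C2*x)*exp(-3*x).
Try y_p = A*cos(2*x) + B*sin(2*x). Substituting and equating the coefficients of cos(2x) and sin(2x) gives A = -12/169, B = 5/169, so y_p = -12*cos(2*x)/169 + 5*sin(2*x)/169.
General solution: y = -12*cos(2*x)/169 + 5*sin(2*x)/169 + C1*exp(-3*x) + C2*x*exp(-3*x).
Apply the initial conditions: y(0) = -12/169 + C1 = -3 and y'(0) = 10/169 + C2 - 3*C1 = -1. Solving gives C1 = -495/169, C2 = -128/13.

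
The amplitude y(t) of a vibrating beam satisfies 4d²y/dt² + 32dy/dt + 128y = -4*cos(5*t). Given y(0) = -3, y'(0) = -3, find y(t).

y = -40*sin(5*t)/1649 - 7*cos(5*t)/1649 - 24507*exp(-4*t)*sin(4*t)/6596 - 4940*cos(4*t)*exp(-4*t)/1649

Divide through by 4: y'' + 8y' + 32y = -cos(5*t).
Characteristic equation r² + 8r + 32 = 0 has discriminant (8)² - 4·(32) = -64 < 0, so r = -4 ± 4i.
Hence y_h = C1*cos(4*t)*exp(-4*t) + C2*exp(-4*t)*sin(4*t).
Try y_p = A*cos(5*t) + B*sin(5*t). Substituting and equating the coefficients of cos(5t) and sin(5t) gives A = -7/1649, B = -40/1649, so y_p = -40*sin(5*t)/1649 - 7*cos(5*t)/1649.
General solution: y = -40*sin(5*t)/1649 - 7*cos(5*t)/1649 + C1*cos(4*t)*exp(-4*t) + C2*exp(-4*t)*sin(4*t).
Apply the initial conditions: y(0) = -7/1649 + C1 = -3 and y'(0) = -200/1649 - 4*C1 + 4*C2 = -3. Solving gives C1 = -4940/1649, C2 = -24507/6596.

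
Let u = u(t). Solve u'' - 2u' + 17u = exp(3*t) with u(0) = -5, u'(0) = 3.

Characteristic equation r² - 2r + 17 = 0 has discriminant (-2)² - 4·(17) = -64 < 0, so r = 1 ± 4i.
Hence u_h = C1*cos(4*t)*exp(t) + C2*exp(t)*sin(4*t).
Try u_p = A*exp(3*t). Substituting into the equation and dividing by exp(3*t) gives A = 1/20, so u_p = exp(3*t)/20.
General solution: u = exp(3*t)/20 + C1*cos(4*t)*exp(t) + C2*exp(t)*sin(4*t).
Apply the initial conditions: u(0) = 1/20 + C1 = -5 and u'(0) = 3/20 + C1 + 4*C2 = 3. Solving gives C1 = -101/20, C2 = 79/40.

u = exp(3*t)/20 - 101*cos(4*t)*exp(t)/20 + 79*exp(t)*sin(4*t)/40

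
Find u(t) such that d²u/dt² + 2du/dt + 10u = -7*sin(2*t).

Characteristic equation r² + 2r + 10 = 0 has discriminant (2)² - 4·(10) = -36 < 0, so r = -1 ± 3i.
Hence u_h = C1*cos(3*t)*exp(-t) + C2*exp(-t)*sin(3*t).
Try u_p = A*cos(2*t) + B*sin(2*t). Substituting and equating the coefficients of cos(2t) and sin(2t) gives A = 7/13, B = -21/26, so u_p = -21*sin(2*t)/26 + 7*cos(2*t)/13.

u = -21*sin(2*t)/26 + 7*cos(2*t)/13 + C1*cos(3*t)*exp(-t) + C2*exp(-t)*sin(3*t)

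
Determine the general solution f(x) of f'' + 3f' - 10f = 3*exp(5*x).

f = exp(5*x)/10 + C1*exp(2*x) + C2*exp(-5*x)

Characteristic equation r² + 3r - 10 = 0 factors as (r - 2)(r + 5) = 0, so r = 2, -5.
Hence f_h = C1*exp(2*x) + C2*exp(-5*x).
Try f_p = A*exp(5*x). Substituting into the equation and dividing by exp(5*x) gives A = 1/10, so f_p = exp(5*x)/10.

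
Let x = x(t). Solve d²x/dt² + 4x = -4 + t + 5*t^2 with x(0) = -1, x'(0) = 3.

x = -13/8 + t/4 + 5*t**2/4 + 5*cos(2*t)/8 + 11*sin(2*t)/8

Characteristic equation r² + 4 = 0 has discriminant (0)² - 4·(4) = -16 < 0, so r = ± 2i.
Hence x_h = C1*cos(2*t) + C2*sin(2*t).
For the particular solution try x_p = A0 + A1*t + A2*t^2. Substituting and matching coefficients of each power of t gives A0 = -13/8, A1 = 1/4, A2 = 5/4, so x_p = -13/8 + t/4 + 5*t^2/4.
General solution: x = -13/8 + t/4 + 5*t^2/4 + C1*cos(2*t) + C2*sin(2*t).
Apply the initial conditions: x(0) = -13/8 + C1 = -1 and x'(0) = 1/4 + 2*C2 = 3. Solving gives C1 = 5/8, C2 = 11/8.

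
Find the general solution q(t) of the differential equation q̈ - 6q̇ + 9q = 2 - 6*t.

q = -2/9 - 2*t/3 + C1*exp(3*t) + C2*t*exp(3*t)

Characteristic equation r² - 6r + 9 = 0 has discriminant (-6)² - 4·(9) = 0, so r = 3 is a repeated root.
Hence q_h = (C1 + C2*t)*exp(3*t).
For the particular solution try q_p = A0 + A1*t. Substituting and matching coefficients of each power of t gives A0 = -2/9, A1 = -2/3, so q_p = -2/9 - 2*t/3.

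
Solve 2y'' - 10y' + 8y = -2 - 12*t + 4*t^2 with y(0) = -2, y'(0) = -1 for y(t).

y = -13/16 + t**2/2 - 4*exp(t)/3 - t/4 + 7*exp(4*t)/48

Divide through by 2: y'' - 5y' + 4y = -1 - 6*t + 2*t^2.
Characteristic equation r² - 5r + 4 = 0 factors as (r - 1)(r - 4) = 0, so r = 1, 4.
Hence y_h = C1*exp(t) + C2*exp(4*t).
For the particular solution try y_p = A0 + A1*t + A2*t^2. Substituting and matching coefficients of each power of t gives A0 = -13/16, A1 = -1/4, A2 = 1/2, so y_p = -13/16 + t^2/2 - t/4.
General solution: y = -13/16 + t^2/2 - t/4 + C1*exp(t) + C2*exp(4*t).
Apply the initial conditions: y(0) = -13/16 + C1 + C2 = -2 and y'(0) = -1/4 + C1 + 4*C2 = -1. Solving gives C1 = -4/3, C2 = 7/48.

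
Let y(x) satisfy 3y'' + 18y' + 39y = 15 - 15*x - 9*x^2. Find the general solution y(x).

y = 1097/2197 - 29*x/169 - 3*x**2/13 + C1*cos(2*x)*exp(-3*x) + C2*exp(-3*x)*sin(2*x)

Divide through by 3: y'' + 6y' + 13y = 5 - 5*x - 3*x^2.
Characteristic equation r² + 6r + 13 = 0 has discriminant (6)² - 4·(13) = -16 < 0, so r = -3 ± 2i.
Hence y_h = C1*cos(2*x)*exp(-3*x) + C2*exp(-3*x)*sin(2*x).
For the particular solution try y_p = A0 + A1*x + A2*x^2. Substituting and matching coefficients of each power of x gives A0 = 1097/2197, A1 = -29/169, A2 = -3/13, so y_p = 1097/2197 - 29*x/169 - 3*x^2/13.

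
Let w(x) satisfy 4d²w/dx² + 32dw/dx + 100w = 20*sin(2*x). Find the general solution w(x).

w = -80*cos(2*x)/697 + 105*sin(2*x)/697 + C1*cos(3*x)*exp(-4*x) + C2*exp(-4*x)*sin(3*x)

Divide through by 4: w'' + 8w' + 25w = 5*sin(2*x).
Characteristic equation r² + 8r + 25 = 0 has discriminant (8)² - 4·(25) = -36 < 0, so r = -4 ± 3i.
Hence w_h = C1*cos(3*x)*exp(-4*x) + C2*exp(-4*x)*sin(3*x).
Try w_p = A*cos(2*x) + B*sin(2*x). Substituting and equating the coefficients of cos(2x) and sin(2x) gives A = -80/697, B = 105/697, so w_p = -80*cos(2*x)/697 + 105*sin(2*x)/697.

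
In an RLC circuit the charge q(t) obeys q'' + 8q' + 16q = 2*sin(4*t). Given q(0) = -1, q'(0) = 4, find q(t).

q = -15*exp(-4*t)/16 - cos(4*t)/16 + t*exp(-4*t)/4

Characteristic equation r² + 8r + 16 = 0 has discriminant (8)² - 4·(16) = 0, so r = -4 is a repeated root.
Hence q_h = (C1 + C2*t)*exp(-4*t).
Try q_p = A*cos(4*t) + B*sin(4*t). Substituting and equating the coefficients of cos(4t) and sin(4t) gives A = -1/16, B = 0, so q_p = -cos(4*t)/16.
General solution: q = -cos(4*t)/16 + C1*exp(-4*t) + C2*t*exp(-4*t).
Apply the initial conditions: q(0) = -1/16 + C1 = -1 and q'(0) = C2 - 4*C1 = 4. Solving gives C1 = -15/16, C2 = 1/4.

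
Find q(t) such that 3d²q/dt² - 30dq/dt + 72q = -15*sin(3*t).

q = -2*cos(3*t)/15 - sin(3*t)/15 + C1*exp(6*t) + C2*exp(4*t)

Divide through by 3: q'' - 10q' + 24q = -5*sin(3*t).
Characteristic equation r² - 10r + 24 = 0 factors as (r - 6)(r - 4) = 0, so r = 6, 4.
Hence q_h = C1*exp(6*t) + C2*exp(4*t).
Try q_p = A*cos(3*t) + B*sin(3*t). Substituting and equating the coefficients of cos(3t) and sin(3t) gives A = -2/15, B = -1/15, so q_p = -2*cos(3*t)/15 - sin(3*t)/15.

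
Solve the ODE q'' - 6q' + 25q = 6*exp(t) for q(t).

Characteristic equation r² - 6r + 25 = 0 has discriminant (-6)² - 4·(25) = -64 < 0, so r = 3 ± 4i.
Hence q_h = C1*cos(4*t)*exp(3*t) + C2*exp(3*t)*sin(4*t).
Try q_p = A*exp(t). Substituting into the equation and dividing by exp(t) gives A = 3/10, so q_p = 3*exp(t)/10.

q = 3*exp(t)/10 + C1*cos(4*t)*exp(3*t) + C2*exp(3*t)*sin(4*t)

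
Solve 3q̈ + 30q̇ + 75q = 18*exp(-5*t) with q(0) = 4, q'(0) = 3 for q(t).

Divide through by 3: q'' + 10q' + 25q = 6*exp(-5*t).
Characteristic equation r² + 10r + 25 = 0 has discriminant (10)² - 4·(25) = 0, so r = -5 is a repeated root.
Hence q_h = (C1 + C2*t)*exp(-5*t).
Since exp(-5*t) solves the homogeneous equation (r = -5 is a root of multiplicity 2), multiply the trial by t^2. Try q_p = A*t^2*exp(-5*t). Substituting into the equation and dividing by exp(-5*t) gives A = 3, so q_p = 3*t^2*exp(-5*t).
General solution: q = C1*exp(-5*t) + 3*t^2*exp(-5*t) + C2*t*exp(-5*t).
Apply the initial conditions: q(0) = C1 = 4 and q'(0) = C2 - 5*C1 = 3. Solving gives C1 = 4, C2 = 23.

q = 4*exp(-5*t) + 3*t**2*exp(-5*t) + 23*t*exp(-5*t)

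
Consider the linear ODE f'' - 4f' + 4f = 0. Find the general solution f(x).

Characteristic equation r² - 4r + 4 = 0 has discriminant (-4)² - 4·(4) = 0, so r = 2 is a repeated root.
Hence f_h = (C1 + C2*x)*exp(2*x).

f = C1*exp(2*x) + C2*x*exp(2*x)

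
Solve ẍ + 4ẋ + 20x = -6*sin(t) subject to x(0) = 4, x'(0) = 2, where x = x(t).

x = -114*sin(t)/377 + 24*cos(t)/377 + 959*exp(-2*t)*sin(4*t)/377 + 1484*cos(4*t)*exp(-2*t)/377

Characteristic equation r² + 4r + 20 = 0 has discriminant (4)² - 4·(20) = -64 < 0, so r = -2 ± 4i.
Hence x_h = C1*cos(4*t)*exp(-2*t) + C2*exp(-2*t)*sin(4*t).
Try x_p = A*cos(t) + B*sin(t). Substituting and equating the coefficients of cos(t) and sin(t) gives A = 24/377, B = -114/377, so x_p = -114*sin(t)/377 + 24*cos(t)/377.
General solution: x = -114*sin(t)/377 + 24*cos(t)/377 + C1*cos(4*t)*exp(-2*t) + C2*exp(-2*t)*sin(4*t).
Apply the initial conditions: x(0) = 24/377 + C1 = 4 and x'(0) = -114/377 - 2*C1 + 4*C2 = 2. Solving gives C1 = 1484/377, C2 = 959/377.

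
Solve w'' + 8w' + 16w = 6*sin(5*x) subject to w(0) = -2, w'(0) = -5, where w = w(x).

w = -3122*exp(-4*x)/1681 - 240*cos(5*x)/1681 - 54*sin(5*x)/1681 - 503*x*exp(-4*x)/41

Characteristic equation r² + 8r + 16 = 0 has discriminant (8)² - 4·(16) = 0, so r = -4 is a repeated root.
Hence w_h = (C1 + C2*x)*exp(-4*x).
Try w_p = A*cos(5*x) + B*sin(5*x). Substituting and equating the coefficients of cos(5x) and sin(5x) gives A = -240/1681, B = -54/1681, so w_p = -240*cos(5*x)/1681 - 54*sin(5*x)/1681.
General solution: w = -240*cos(5*x)/1681 - 54*sin(5*x)/1681 + C1*exp(-4*x) + C2*x*exp(-4*x).
Apply the initial conditions: w(0) = -240/1681 + C1 = -2 and w'(0) = -270/1681 + C2 - 4*C1 = -5. Solving gives C1 = -3122/1681, C2 = -503/41.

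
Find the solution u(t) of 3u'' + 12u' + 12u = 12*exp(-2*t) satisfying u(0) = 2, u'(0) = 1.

u = 2*exp(-2*t) + 2*t**2*exp(-2*t) + 5*t*exp(-2*t)

Divide through by 3: u'' + 4u' + 4u = 4*exp(-2*t).
Characteristic equation r² + 4r + 4 = 0 has discriminant (4)² - 4·(4) = 0, so r = -2 is a repeated root.
Hence u_h = (C1 + C2*t)*exp(-2*t).
Since exp(-2*t) solves the homogeneous equation (r = -2 is a root of multiplicity 2), multiply the trial by t^2. Try u_p = A*t^2*exp(-2*t). Substituting into the equation and dividing by exp(-2*t) gives A = 2, so u_p = 2*t^2*exp(-2*t).
General solution: u = C1*exp(-2*t) + 2*t^2*exp(-2*t) + C2*t*exp(-2*t).
Apply the initial conditions: u(0) = C1 = 2 and u'(0) = C2 - 2*C1 = 1. Solving gives C1 = 2, C2 = 5.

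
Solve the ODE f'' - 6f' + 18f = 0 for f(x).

f = C1*cos(3*x)*exp(3*x) + C2*exp(3*x)*sin(3*x)

Characteristic equation r² - 6r + 18 = 0 has discriminant (-6)² - 4·(18) = -36 < 0, so r = 3 ± 3i.
Hence f_h = C1*cos(3*x)*exp(3*x) + C2*exp(3*x)*sin(3*x).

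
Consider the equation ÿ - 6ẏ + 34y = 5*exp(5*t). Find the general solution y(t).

Characteristic equation r² - 6r + 34 = 0 has discriminant (-6)² - 4·(34) = -100 < 0, so r = 3 ± 5i.
Hence y_h = C1*cos(5*t)*exp(3*t) + C2*exp(3*t)*sin(5*t).
Try y_p = A*exp(5*t). Substituting into the equation and dividing by exp(5*t) gives A = 5/29, so y_p = 5*exp(5*t)/29.

y = 5*exp(5*t)/29 + C1*cos(5*t)*exp(3*t) + C2*exp(3*t)*sin(5*t)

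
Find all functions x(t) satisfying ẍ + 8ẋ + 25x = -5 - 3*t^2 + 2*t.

Characteristic equation r² + 8r + 25 = 0 has discriminant (8)² - 4·(25) = -36 < 0, so r = -4 ± 3i.
Hence x_h = C1*cos(3*t)*exp(-4*t) + C2*exp(-4*t)*sin(3*t).
For the particular solution try x_p = A0 + A1*t + A2*t^2. Substituting and matching coefficients of each power of t gives A0 = -3759/15625, A1 = 98/625, A2 = -3/25, so x_p = -3759/15625 - 3*t^2/25 + 98*t/625.

x = -3759/15625 - 3*t**2/25 + 98*t/625 + C1*cos(3*t)*exp(-4*t) + C2*exp(-4*t)*sin(3*t)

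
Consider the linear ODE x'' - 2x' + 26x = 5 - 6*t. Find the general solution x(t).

x = 59/338 - 3*t/13 + C1*cos(5*t)*exp(t) + C2*exp(t)*sin(5*t)

Characteristic equation r² - 2r + 26 = 0 has discriminant (-2)² - 4·(26) = -100 < 0, so r = 1 ± 5i.
Hence x_h = C1*cos(5*t)*exp(t) + C2*exp(t)*sin(5*t).
For the particular solution try x_p = A0 + A1*t. Substituting and matching coefficients of each power of t gives A0 = 59/338, A1 = -3/13, so x_p = 59/338 - 3*t/13.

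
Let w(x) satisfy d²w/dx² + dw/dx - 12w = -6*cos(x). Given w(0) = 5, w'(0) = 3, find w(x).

w = -3*sin(x)/85 + 39*cos(x)/85 + 106*exp(3*x)/35 + 180*exp(-4*x)/119

Characteristic equation r² + r - 12 = 0 factors as (r + 4)(r - 3) = 0, so r = -4, 3.
Hence w_h = C1*exp(-4*x) + C2*exp(3*x).
Try w_p = A*cos(x) + B*sin(x). Substituting and equating the coefficients of cos(x) and sin(x) gives A = 39/85, B = -3/85, so w_p = -3*sin(x)/85 + 39*cos(x)/85.
General solution: w = -3*sin(x)/85 + 39*cos(x)/85 + C1*exp(-4*x) + C2*exp(3*x).
Apply the initial conditions: w(0) = 39/85 + C1 + C2 = 5 and w'(0) = -3/85 - 4*C1 + 3*C2 = 3. Solving gives C1 = 180/119, C2 = 106/35.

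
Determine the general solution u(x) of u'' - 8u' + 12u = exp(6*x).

u = C1*exp(2*x) + C2*exp(6*x) + x*exp(6*x)/4

Characteristic equation r² - 8r + 12 = 0 factors as (r - 2)(r - 6) = 0, so r = 2, 6.
Hence u_h = C1*exp(2*x) + C2*exp(6*x).
Since exp(6*x) solves the homogeneous equation (r = 6 is a root of multiplicity 1), multiply the trial by x. Try u_p = A*x*exp(6*x). Substituting into the equation and dividing by exp(6*x) gives A = 1/4, so u_p = x*exp(6*x)/4.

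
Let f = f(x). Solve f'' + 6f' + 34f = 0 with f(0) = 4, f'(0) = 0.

Characteristic equation r² + 6r + 34 = 0 has discriminant (6)² - 4·(34) = -100 < 0, so r = -3 ± 5i.
Hence f_h = C1*cos(5*x)*exp(-3*x) + C2*exp(-3*x)*sin(5*x).
Apply the initial conditions: f(0) = C1 = 4 and f'(0) = -3*C1 + 5*C2 = 0. Solving gives C1 = 4, C2 = 12/5.

f = 4*cos(5*x)*exp(-3*x) + 12*exp(-3*x)*sin(5*x)/5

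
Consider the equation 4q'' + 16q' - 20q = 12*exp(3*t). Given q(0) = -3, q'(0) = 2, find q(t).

Divide through by 4: q'' + 4q' - 5q = 3*exp(3*t).
Characteristic equation r² + 4r - 5 = 0 factors as (r + 5)(r - 1) = 0, so r = -5, 1.
Hence q_h = C1*exp(-5*t) + C2*exp(t).
Try q_p = A*exp(3*t). Substituting into the equation and dividing by exp(3*t) gives A = 3/16, so q_p = 3*exp(3*t)/16.
General solution: q = 3*exp(3*t)/16 + C1*exp(-5*t) + C2*exp(t).
Apply the initial conditions: q(0) = 3/16 + C1 + C2 = -3 and q'(0) = 9/16 + C2 - 5*C1 = 2. Solving gives C1 = -37/48, C2 = -29/12.

q = -37*exp(-5*t)/48 - 29*exp(t)/12 + 3*exp(3*t)/16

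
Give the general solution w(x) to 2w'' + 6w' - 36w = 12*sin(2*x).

w = -33*sin(2*x)/130 - 9*cos(2*x)/130 + C1*exp(-6*x) + C2*exp(3*x)

Divide through by 2: w'' + 3w' - 18w = 6*sin(2*x).
Characteristic equation r² + 3r - 18 = 0 factors as (r + 6)(r - 3) = 0, so r = -6, 3.
Hence w_h = C1*exp(-6*x) + C2*exp(3*x).
Try w_p = A*cos(2*x) + B*sin(2*x). Substituting and equating the coefficients of cos(2x) and sin(2x) gives A = -9/130, B = -33/130, so w_p = -33*sin(2*x)/130 - 9*cos(2*x)/130.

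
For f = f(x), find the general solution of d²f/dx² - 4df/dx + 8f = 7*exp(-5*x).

f = 7*exp(-5*x)/53 + C1*cos(2*x)*exp(2*x) + C2*exp(2*x)*sin(2*x)

Characteristic equation r² - 4r + 8 = 0 has discriminant (-4)² - 4·(8) = -16 < 0, so r = 2 ± 2i.
Hence f_h = C1*cos(2*x)*exp(2*x) + C2*exp(2*x)*sin(2*x).
Try f_p = A*exp(-5*x). Substituting into the equation and dividing by exp(-5*x) gives A = 7/53, so f_p = 7*exp(-5*x)/53.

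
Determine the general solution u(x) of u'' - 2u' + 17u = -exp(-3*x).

u = -exp(-3*x)/32 + C1*cos(4*x)*exp(x) + C2*exp(x)*sin(4*x)

Characteristic equation r² - 2r + 17 = 0 has discriminant (-2)² - 4·(17) = -64 < 0, so r = 1 ± 4i.
Hence u_h = C1*cos(4*x)*exp(x) + C2*exp(x)*sin(4*x).
Try u_p = A*exp(-3*x). Substituting into the equation and dividing by exp(-3*x) gives A = -1/32, so u_p = -exp(-3*x)/32.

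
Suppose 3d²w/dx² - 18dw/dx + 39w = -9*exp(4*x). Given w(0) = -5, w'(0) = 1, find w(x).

w = -3*exp(4*x)/5 - 22*cos(2*x)*exp(3*x)/5 + 83*exp(3*x)*sin(2*x)/10

Divide through by 3: w'' - 6w' + 13w = -3*exp(4*x).
Characteristic equation r² - 6r + 13 = 0 has discriminant (-6)² - 4·(13) = -16 < 0, so r = 3 ± 2i.
Hence w_h = C1*cos(2*x)*exp(3*x) + C2*exp(3*x)*sin(2*x).
Try w_p = A*exp(4*x). Substituting into the equation and dividing by exp(4*x) gives A = -3/5, so w_p = -3*exp(4*x)/5.
General solution: w = -3*exp(4*x)/5 + C1*cos(2*x)*exp(3*x) + C2*exp(3*x)*sin(2*x).
Apply the initial conditions: w(0) = -3/5 + C1 = -5 and w'(0) = -12/5 + 2*C2 + 3*C1 = 1. Solving gives C1 = -22/5, C2 = 83/10.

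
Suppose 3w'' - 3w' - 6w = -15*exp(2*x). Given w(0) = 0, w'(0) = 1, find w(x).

Divide through by 3: w'' - w' - 2w = -5*exp(2*x).
Characteristic equation r² - r - 2 = 0 factors as (r + 1)(r - 2) = 0, so r = -1, 2.
Hence w_h = C1*exp(-x) + C2*exp(2*x).
Since exp(2*x) solves the homogeneous equation (r = 2 is a root of multiplicity 1), multiply the trial by x. Try w_p = A*x*exp(2*x). Substituting into the equation and dividing by exp(2*x) gives A = -5/3, so w_p = -5*x*exp(2*x)/3.
General solution: w = C1*exp(-x) + C2*exp(2*x) - 5*x*exp(2*x)/3.
Apply the initial conditions: w(0) = C1 + C2 = 0 and w'(0) = -5/3 - C1 + 2*C2 = 1. Solving gives C1 = -8/9, C2 = 8/9.

w = -8*exp(-x)/9 + 8*exp(2*x)/9 - 5*x*exp(2*x)/3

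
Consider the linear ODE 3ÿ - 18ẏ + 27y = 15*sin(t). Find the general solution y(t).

y = 2*sin(t)/5 + 3*cos(t)/10 + C1*exp(3*t) + C2*t*exp(3*t)

Divide through by 3: y'' - 6y' + 9y = 5*sin(t).
Characteristic equation r² - 6r + 9 = 0 has discriminant (-6)² - 4·(9) = 0, so r = 3 is a repeated root.
Hence y_h = (C1 + C2*t)*exp(3*t).
Try y_p = A*cos(t) + B*sin(t). Substituting and equating the coefficients of cos(t) and sin(t) gives A = 3/10, B = 2/5, so y_p = 2*sin(t)/5 + 3*cos(t)/10.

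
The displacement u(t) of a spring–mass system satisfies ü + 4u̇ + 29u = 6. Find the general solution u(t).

Characteristic equation r² + 4r + 29 = 0 has discriminant (4)² - 4·(29) = -100 < 0, so r = -2 ± 5i.
Hence u_h = C1*cos(5*t)*exp(-2*t) + C2*exp(-2*t)*sin(5*t).
For the particular solution try u_p = A0. Substituting and matching coefficients of each power of t gives A0 = 6/29, so u_p = 6/29.

u = 6/29 + C1*cos(5*t)*exp(-2*t) + C2*exp(-2*t)*sin(5*t)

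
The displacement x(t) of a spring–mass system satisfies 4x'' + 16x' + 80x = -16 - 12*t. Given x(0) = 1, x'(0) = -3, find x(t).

Divide through by 4: x'' + 4x' + 20x = -4 - 3*t.
Characteristic equation r² + 4r + 20 = 0 has discriminant (4)² - 4·(20) = -64 < 0, so r = -2 ± 4i.
Hence x_h = C1*cos(4*t)*exp(-2*t) + C2*exp(-2*t)*sin(4*t).
For the particular solution try x_p = A0 + A1*t. Substituting and matching coefficients of each power of t gives A0 = -17/100, A1 = -3/20, so x_p = -17/100 - 3*t/20.
General solution: x = -17/100 - 3*t/20 + C1*cos(4*t)*exp(-2*t) + C2*exp(-2*t)*sin(4*t).
Apply the initial conditions: x(0) = -17/100 + C1 = 1 and x'(0) = -3/20 - 2*C1 + 4*C2 = -3. Solving gives C1 = 117/100, C2 = -51/400.

x = -17/100 - 3*t/20 - 51*exp(-2*t)*sin(4*t)/400 + 117*cos(4*t)*exp(-2*t)/100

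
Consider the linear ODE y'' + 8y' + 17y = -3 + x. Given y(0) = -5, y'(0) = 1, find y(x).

y = -59/289 + x/17 - 5272*exp(-4*x)*sin(x)/289 - 1386*cos(x)*exp(-4*x)/289

Characteristic equation r² + 8r + 17 = 0 has discriminant (8)² - 4·(17) = -4 < 0, so r = -4 ± i.
Hence y_h = C1*cos(x)*exp(-4*x) + C2*exp(-4*x)*sin(x).
For the particular solution try y_p = A0 + A1*x. Substituting and matching coefficients of each power of x gives A0 = -59/289, A1 = 1/17, so y_p = -59/289 + x/17.
General solution: y = -59/289 + x/17 + C1*cos(x)*exp(-4*x) + C2*exp(-4*x)*sin(x).
Apply the initial conditions: y(0) = -59/289 + C1 = -5 and y'(0) = 1/17 + C2 - 4*C1 = 1. Solving gives C1 = -1386/289, C2 = -5272/289.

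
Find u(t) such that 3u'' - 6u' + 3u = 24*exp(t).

u = C1*exp(t) + 4*t**2*exp(t) + C2*t*exp(t)

Divide through by 3: u'' - 2u' + u = 8*exp(t).
Characteristic equation r² - 2r + 1 = 0 has discriminant (-2)² - 4·(1) = 0, so r = 1 is a repeated root.
Hence u_h = (C1 + C2*t)*exp(t).
Since exp(t) solves the homogeneous equation (r = 1 is a root of multiplicity 2), multiply the trial by t^2. Try u_p = A*t^2*exp(t). Substituting into the equation and dividing by exp(t) gives A = 4, so u_p = 4*t^2*exp(t).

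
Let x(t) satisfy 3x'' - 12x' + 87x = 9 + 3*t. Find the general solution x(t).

x = 91/841 + t/29 + C1*cos(5*t)*exp(2*t) + C2*exp(2*t)*sin(5*t)

Divide through by 3: x'' - 4x' + 29x = 3 + t.
Characteristic equation r² - 4r + 29 = 0 has discriminant (-4)² - 4·(29) = -100 < 0, so r = 2 ± 5i.
Hence x_h = C1*cos(5*t)*exp(2*t) + C2*exp(2*t)*sin(5*t).
For the particular solution try x_p = A0 + A1*t. Substituting and matching coefficients of each power of t gives A0 = 91/841, A1 = 1/29, so x_p = 91/841 + t/29.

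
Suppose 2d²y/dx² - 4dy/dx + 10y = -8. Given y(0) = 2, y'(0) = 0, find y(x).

y = -4/5 - 7*exp(x)*sin(2*x)/5 + 14*cos(2*x)*exp(x)/5

Divide through by 2: y'' - 2y' + 5y = -4.
Characteristic equation r² - 2r + 5 = 0 has discriminant (-2)² - 4·(5) = -16 < 0, so r = 1 ± 2i.
Hence y_h = C1*cos(2*x)*exp(x) + C2*exp(x)*sin(2*x).
For the particular solution try y_p = A0. Substituting and matching coefficients of each power of x gives A0 = -4/5, so y_p = -4/5.
General solution: y = -4/5 + C1*cos(2*x)*exp(x) + C2*exp(x)*sin(2*x).
Apply the initial conditions: y(0) = -4/5 + C1 = 2 and y'(0) = C1 + 2*C2 = 0. Solving gives C1 = 14/5, C2 = -7/5.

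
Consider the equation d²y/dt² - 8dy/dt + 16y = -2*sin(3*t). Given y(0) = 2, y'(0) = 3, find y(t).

Characteristic equation r² - 8r + 16 = 0 has discriminant (-8)² - 4·(16) = 0, so r = 4 is a repeated root.
Hence y_h = (C1 + C2*t)*exp(4*t).
Try y_p = A*cos(3*t) + B*sin(3*t). Substituting and equating the coefficients of cos(3t) and sin(3t) gives A = -48/625, B = -14/625, so y_p = -48*cos(3*t)/625 - 14*sin(3*t)/625.
General solution: y = -48*cos(3*t)/625 - 14*sin(3*t)/625 + C1*exp(4*t) + C2*t*exp(4*t).
Apply the initial conditions: y(0) = -48/625 + C1 = 2 and y'(0) = -42/625 + C2 + 4*C1 = 3. Solving gives C1 = 1298/625, C2 = -131/25.

y = -48*cos(3*t)/625 - 14*sin(3*t)/625 + 1298*exp(4*t)/625 - 131*t*exp(4*t)/25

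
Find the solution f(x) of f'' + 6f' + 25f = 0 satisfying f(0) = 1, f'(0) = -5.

Characteristic equation r² + 6r + 25 = 0 has discriminant (6)² - 4·(25) = -64 < 0, so r = -3 ± 4i.
Hence f_h = C1*cos(4*x)*exp(-3*x) + C2*exp(-3*x)*sin(4*x).
Apply the initial conditions: f(0) = C1 = 1 and f'(0) = -3*C1 + 4*C2 = -5. Solving gives C1 = 1, C2 = -1/2.

f = cos(4*x)*exp(-3*x) - exp(-3*x)*sin(4*x)/2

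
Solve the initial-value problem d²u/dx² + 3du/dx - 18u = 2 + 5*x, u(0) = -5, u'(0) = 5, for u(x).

u = -17/108 - 713*exp(-6*x)/324 - 214*exp(3*x)/81 - 5*x/18

Characteristic equation r² + 3r - 18 = 0 factors as (r + 6)(r - 3) = 0, so r = -6, 3.
Hence u_h = C1*exp(-6*x) + C2*exp(3*x).
For the particular solution try u_p = A0 + A1*x. Substituting and matching coefficients of each power of x gives A0 = -17/108, A1 = -5/18, so u_p = -17/108 - 5*x/18.
General solution: u = -17/108 - 5*x/18 + C1*exp(-6*x) + C2*exp(3*x).
Apply the initial conditions: u(0) = -17/108 + C1 + C2 = -5 and u'(0) = -5/18 - 6*C1 + 3*C2 = 5. Solving gives C1 = -713/324, C2 = -214/81.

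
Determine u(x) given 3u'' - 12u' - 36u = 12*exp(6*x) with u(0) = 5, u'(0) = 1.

Divide through by 3: u'' - 4u' - 12u = 4*exp(6*x).
Characteristic equation r² - 4r - 12 = 0 factors as (r + 2)(r - 6) = 0, so r = -2, 6.
Hence u_h = C1*exp(-2*x) + C2*exp(6*x).
Since exp(6*x) solves the homogeneous equation (r = 6 is a root of multiplicity 1), multiply the trial by x. Try u_p = A*x*exp(6*x). Substituting into the equation and dividing by exp(6*x) gives A = 1/2, so u_p = x*exp(6*x)/2.
General solution: u = C1*exp(-2*x) + C2*exp(6*x) + x*exp(6*x)/2.
Apply the initial conditions: u(0) = C1 + C2 = 5 and u'(0) = 1/2 - 2*C1 + 6*C2 = 1. Solving gives C1 = 59/16, C2 = 21/16.

u = 21*exp(6*x)/16 + 59*exp(-2*x)/16 + x*exp(6*x)/2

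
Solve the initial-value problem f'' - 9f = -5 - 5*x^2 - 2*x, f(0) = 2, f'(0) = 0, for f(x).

f = 55/81 + 2*x/9 + 5*x**2/9 + 101*exp(3*x)/162 + 113*exp(-3*x)/162

Characteristic equation r² - 9 = 0 factors as (r - 3)(r + 3) = 0, so r = 3, -3.
Hence f_h = C1*exp(3*x) + C2*exp(-3*x).
For the particular solution try f_p = A0 + A1*x + A2*x^2. Substituting and matching coefficients of each power of x gives A0 = 55/81, A1 = 2/9, A2 = 5/9, so f_p = 55/81 + 2*x/9 + 5*x^2/9.
General solution: f = 55/81 + 2*x/9 + 5*x^2/9 + C1*exp(3*x) + C2*exp(-3*x).
Apply the initial conditions: f(0) = 55/81 + C1 + C2 = 2 and f'(0) = 2/9 - 3*C2 + 3*C1 = 0. Solving gives C1 = 101/162, C2 = 113/162.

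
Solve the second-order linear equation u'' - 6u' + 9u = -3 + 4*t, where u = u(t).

Characteristic equation r² - 6r + 9 = 0 has discriminant (-6)² - 4·(9) = 0, so r = 3 is a repeated root.
Hence u_h = (C1 + C2*t)*exp(3*t).
For the particular solution try u_p = A0 + A1*t. Substituting and matching coefficients of each power of t gives A0 = -1/27, A1 = 4/9, so u_p = -1/27 + 4*t/9.

u = -1/27 + 4*t/9 + C1*exp(3*t) + C2*t*exp(3*t)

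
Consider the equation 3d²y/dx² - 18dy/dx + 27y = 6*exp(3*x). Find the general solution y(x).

y = C1*exp(3*x) + x**2*exp(3*x) + C2*x*exp(3*x)

Divide through by 3: y'' - 6y' + 9y = 2*exp(3*x).
Characteristic equation r² - 6r + 9 = 0 has discriminant (-6)² - 4·(9) = 0, so r = 3 is a repeated root.
Hence y_h = (C1 + C2*x)*exp(3*x).
Since exp(3*x) solves the homogeneous equation (r = 3 is a root of multiplicity 2), multiply the trial by x^2. Try y_p = A*x^2*exp(3*x). Substituting into the equation and dividing by exp(3*x) gives A = 1, so y_p = x^2*exp(3*x).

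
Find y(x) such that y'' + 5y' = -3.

y = C2 - 3*x/5 + C1*exp(-5*x)

Characteristic equation r² + 5r = 0 factors as (r + 5)r = 0, so r = -5, 0.
Hence y_h = C1*exp(-5*x) + C2.
Since 1 solves the homogeneous equation (r = 0 is a root of multiplicity 1), multiply the trial by x. Try y_p = A*x. Substituting into the equation and dividing by 1 gives A = -3/5, so y_p = -3*x/5.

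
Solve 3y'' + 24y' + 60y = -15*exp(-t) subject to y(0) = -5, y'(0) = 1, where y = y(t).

y = -5*exp(-t)/13 - 116*exp(-4*t)*sin(2*t)/13 - 60*cos(2*t)*exp(-4*t)/13

Divide through by 3: y'' + 8y' + 20y = -5*exp(-t).
Characteristic equation r² + 8r + 20 = 0 has discriminant (8)² - 4·(20) = -16 < 0, so r = -4 ± 2i.
Hence y_h = C1*cos(2*t)*exp(-4*t) + C2*exp(-4*t)*sin(2*t).
Try y_p = A*exp(-t). Substituting into the equation and dividing by exp(-t) gives A = -5/13, so y_p = -5*exp(-t)/13.
General solution: y = -5*exp(-t)/13 + C1*cos(2*t)*exp(-4*t) + C2*exp(-4*t)*sin(2*t).
Apply the initial conditions: y(0) = -5/13 + C1 = -5 and y'(0) = 5/13 - 4*C1 + 2*C2 = 1. Solving gives C1 = -60/13, C2 = -116/13.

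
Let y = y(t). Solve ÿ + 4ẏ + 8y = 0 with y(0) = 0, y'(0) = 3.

y = 3*exp(-2*t)*sin(2*t)/2

Characteristic equation r² + 4r + 8 = 0 has discriminant (4)² - 4·(8) = -16 < 0, so r = -2 ± 2i.
Hence y_h = C1*cos(2*t)*exp(-2*t) + C2*exp(-2*t)*sin(2*t).
Apply the initial conditions: y(0) = C1 = 0 and y'(0) = -2*C1 + 2*C2 = 3. Solving gives C1 = 0, C2 = 3/2.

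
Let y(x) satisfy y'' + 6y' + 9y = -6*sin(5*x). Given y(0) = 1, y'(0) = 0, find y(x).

Characteristic equation r² + 6r + 9 = 0 has discriminant (6)² - 4·(9) = 0, so r = -3 is a repeated root.
Hence y_h = (C1 + C2*x)*exp(-3*x).
Try y_p = A*cos(5*x) + B*sin(5*x). Substituting and equating the coefficients of cos(5x) and sin(5x) gives A = 45/289, B = 24/289, so y_p = 24*sin(5*x)/289 + 45*cos(5*x)/289.
General solution: y = 24*sin(5*x)/289 + 45*cos(5*x)/289 + C1*exp(-3*x) + C2*x*exp(-3*x).
Apply the initial conditions: y(0) = 45/289 + C1 = 1 and y'(0) = 120/289 + C2 - 3*C1 = 0. Solving gives C1 = 244/289, C2 = 36/17.

y = 24*sin(5*x)/289 + 45*cos(5*x)/289 + 244*exp(-3*x)/289 + 36*x*exp(-3*x)/17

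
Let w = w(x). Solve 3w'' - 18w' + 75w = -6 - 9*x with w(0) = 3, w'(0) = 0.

w = -68/625 - 3*x/25 - 2877*exp(3*x)*sin(4*x)/1250 + 1943*cos(4*x)*exp(3*x)/625

Divide through by 3: w'' - 6w' + 25w = -2 - 3*x.
Characteristic equation r² - 6r + 25 = 0 has discriminant (-6)² - 4·(25) = -64 < 0, so r = 3 ± 4i.
Hence w_h = C1*cos(4*x)*exp(3*x) + C2*exp(3*x)*sin(4*x).
For the particular solution try w_p = A0 + A1*x. Substituting and matching coefficients of each power of x gives A0 = -68/625, A1 = -3/25, so w_p = -68/625 - 3*x/25.
General solution: w = -68/625 - 3*x/25 + C1*cos(4*x)*exp(3*x) + C2*exp(3*x)*sin(4*x).
Apply the initial conditions: w(0) = -68/625 + C1 = 3 and w'(0) = -3/25 + 3*C1 + 4*C2 = 0. Solving gives C1 = 1943/625, C2 = -2877/1250.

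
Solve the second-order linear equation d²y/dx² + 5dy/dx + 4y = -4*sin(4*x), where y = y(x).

Characteristic equation r² + 5r + 4 = 0 factors as (r + 1)(r + 4) = 0, so r = -1, -4.
Hence y_h = C1*exp(-x) + C2*exp(-4*x).
Try y_p = A*cos(4*x) + B*sin(4*x). Substituting and equating the coefficients of cos(4x) and sin(4x) gives A = 5/34, B = 3/34, so y_p = 3*sin(4*x)/34 + 5*cos(4*x)/34.

y = 3*sin(4*x)/34 + 5*cos(4*x)/34 + C1*exp(-x) + C2*exp(-4*x)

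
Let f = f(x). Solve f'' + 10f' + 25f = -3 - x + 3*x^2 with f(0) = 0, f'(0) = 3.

Characteristic equation r² + 10r + 25 = 0 has discriminant (10)² - 4·(25) = 0, so r = -5 is a repeated root.
Hence f_h = (C1 + C2*x)*exp(-5*x).
For the particular solution try f_p = A0 + A1*x + A2*x^2. Substituting and matching coefficients of each power of x gives A0 = -47/625, A1 = -17/125, A2 = 3/25, so f_p = -47/625 - 17*x/125 + 3*x^2/25.
General solution: f = -47/625 - 17*x/125 + 3*x^2/25 + C1*exp(-5*x) + C2*x*exp(-5*x).
Apply the initial conditions: f(0) = -47/625 + C1 = 0 and f'(0) = -17/125 + C2 - 5*C1 = 3. Solving gives C1 = 47/625, C2 = 439/125.

f = -47/625 - 17*x/125 + 3*x**2/25 + 47*exp(-5*x)/625 + 439*x*exp(-5*x)/125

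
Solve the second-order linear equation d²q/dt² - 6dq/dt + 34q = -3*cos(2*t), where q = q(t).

Characteristic equation r² - 6r + 34 = 0 has discriminant (-6)² - 4·(34) = -100 < 0, so r = 3 ± 5i.
Hence q_h = C1*cos(5*t)*exp(3*t) + C2*exp(3*t)*sin(5*t).
Try q_p = A*cos(2*t) + B*sin(2*t). Substituting and equating the coefficients of cos(2t) and sin(2t) gives A = -5/58, B = 1/29, so q_p = -5*cos(2*t)/58 + sin(2*t)/29.

q = -5*cos(2*t)/58 + sin(2*t)/29 + C1*cos(5*t)*exp(3*t) + C2*exp(3*t)*sin(5*t)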